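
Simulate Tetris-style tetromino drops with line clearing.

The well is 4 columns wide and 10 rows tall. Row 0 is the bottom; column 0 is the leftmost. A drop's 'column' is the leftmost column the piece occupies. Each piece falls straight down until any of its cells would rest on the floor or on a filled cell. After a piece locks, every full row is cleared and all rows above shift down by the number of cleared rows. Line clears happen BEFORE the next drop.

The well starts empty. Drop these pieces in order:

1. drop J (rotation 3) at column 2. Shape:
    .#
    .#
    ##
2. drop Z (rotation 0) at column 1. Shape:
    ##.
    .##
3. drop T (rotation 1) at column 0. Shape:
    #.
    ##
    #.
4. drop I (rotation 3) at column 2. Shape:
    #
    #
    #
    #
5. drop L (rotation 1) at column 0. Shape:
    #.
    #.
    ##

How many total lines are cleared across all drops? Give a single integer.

Answer: 0

Derivation:
Drop 1: J rot3 at col 2 lands with bottom-row=0; cleared 0 line(s) (total 0); column heights now [0 0 1 3], max=3
Drop 2: Z rot0 at col 1 lands with bottom-row=3; cleared 0 line(s) (total 0); column heights now [0 5 5 4], max=5
Drop 3: T rot1 at col 0 lands with bottom-row=4; cleared 0 line(s) (total 0); column heights now [7 6 5 4], max=7
Drop 4: I rot3 at col 2 lands with bottom-row=5; cleared 0 line(s) (total 0); column heights now [7 6 9 4], max=9
Drop 5: L rot1 at col 0 lands with bottom-row=7; cleared 0 line(s) (total 0); column heights now [10 8 9 4], max=10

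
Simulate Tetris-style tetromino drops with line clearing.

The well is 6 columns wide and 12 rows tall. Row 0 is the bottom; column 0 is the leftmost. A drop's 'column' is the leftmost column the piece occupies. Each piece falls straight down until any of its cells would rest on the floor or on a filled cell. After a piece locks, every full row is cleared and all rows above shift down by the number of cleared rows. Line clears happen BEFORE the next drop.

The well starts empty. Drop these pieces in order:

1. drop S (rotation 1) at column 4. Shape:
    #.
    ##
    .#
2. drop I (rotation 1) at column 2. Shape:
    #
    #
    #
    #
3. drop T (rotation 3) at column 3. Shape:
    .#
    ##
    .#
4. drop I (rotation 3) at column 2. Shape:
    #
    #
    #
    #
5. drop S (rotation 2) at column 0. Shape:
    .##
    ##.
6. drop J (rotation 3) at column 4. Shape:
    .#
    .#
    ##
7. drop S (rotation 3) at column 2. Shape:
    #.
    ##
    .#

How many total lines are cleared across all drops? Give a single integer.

Answer: 0

Derivation:
Drop 1: S rot1 at col 4 lands with bottom-row=0; cleared 0 line(s) (total 0); column heights now [0 0 0 0 3 2], max=3
Drop 2: I rot1 at col 2 lands with bottom-row=0; cleared 0 line(s) (total 0); column heights now [0 0 4 0 3 2], max=4
Drop 3: T rot3 at col 3 lands with bottom-row=3; cleared 0 line(s) (total 0); column heights now [0 0 4 5 6 2], max=6
Drop 4: I rot3 at col 2 lands with bottom-row=4; cleared 0 line(s) (total 0); column heights now [0 0 8 5 6 2], max=8
Drop 5: S rot2 at col 0 lands with bottom-row=7; cleared 0 line(s) (total 0); column heights now [8 9 9 5 6 2], max=9
Drop 6: J rot3 at col 4 lands with bottom-row=6; cleared 0 line(s) (total 0); column heights now [8 9 9 5 7 9], max=9
Drop 7: S rot3 at col 2 lands with bottom-row=8; cleared 0 line(s) (total 0); column heights now [8 9 11 10 7 9], max=11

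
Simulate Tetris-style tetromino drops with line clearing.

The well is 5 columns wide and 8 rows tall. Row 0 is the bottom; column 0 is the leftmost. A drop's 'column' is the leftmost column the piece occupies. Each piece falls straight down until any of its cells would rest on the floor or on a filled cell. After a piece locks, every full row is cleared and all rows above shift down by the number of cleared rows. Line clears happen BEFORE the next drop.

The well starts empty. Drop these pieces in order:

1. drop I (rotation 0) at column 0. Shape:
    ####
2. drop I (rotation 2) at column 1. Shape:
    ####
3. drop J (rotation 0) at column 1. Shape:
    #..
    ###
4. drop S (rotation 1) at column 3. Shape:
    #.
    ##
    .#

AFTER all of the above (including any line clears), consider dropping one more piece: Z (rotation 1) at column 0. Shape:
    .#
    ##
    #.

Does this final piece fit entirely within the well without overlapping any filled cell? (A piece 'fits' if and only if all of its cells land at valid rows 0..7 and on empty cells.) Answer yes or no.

Answer: yes

Derivation:
Drop 1: I rot0 at col 0 lands with bottom-row=0; cleared 0 line(s) (total 0); column heights now [1 1 1 1 0], max=1
Drop 2: I rot2 at col 1 lands with bottom-row=1; cleared 0 line(s) (total 0); column heights now [1 2 2 2 2], max=2
Drop 3: J rot0 at col 1 lands with bottom-row=2; cleared 0 line(s) (total 0); column heights now [1 4 3 3 2], max=4
Drop 4: S rot1 at col 3 lands with bottom-row=2; cleared 0 line(s) (total 0); column heights now [1 4 3 5 4], max=5
Test piece Z rot1 at col 0 (width 2): heights before test = [1 4 3 5 4]; fits = True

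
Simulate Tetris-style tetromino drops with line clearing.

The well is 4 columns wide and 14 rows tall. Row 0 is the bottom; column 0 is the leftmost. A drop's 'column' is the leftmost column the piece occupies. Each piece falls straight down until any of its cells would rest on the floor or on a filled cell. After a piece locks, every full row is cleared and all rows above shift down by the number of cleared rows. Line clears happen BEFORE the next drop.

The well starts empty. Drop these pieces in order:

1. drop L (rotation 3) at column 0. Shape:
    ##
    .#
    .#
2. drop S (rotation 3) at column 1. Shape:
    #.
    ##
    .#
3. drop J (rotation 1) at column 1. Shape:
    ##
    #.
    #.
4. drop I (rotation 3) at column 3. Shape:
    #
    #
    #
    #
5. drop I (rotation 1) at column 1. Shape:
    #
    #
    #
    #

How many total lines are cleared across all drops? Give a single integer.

Drop 1: L rot3 at col 0 lands with bottom-row=0; cleared 0 line(s) (total 0); column heights now [3 3 0 0], max=3
Drop 2: S rot3 at col 1 lands with bottom-row=2; cleared 0 line(s) (total 0); column heights now [3 5 4 0], max=5
Drop 3: J rot1 at col 1 lands with bottom-row=5; cleared 0 line(s) (total 0); column heights now [3 8 8 0], max=8
Drop 4: I rot3 at col 3 lands with bottom-row=0; cleared 1 line(s) (total 1); column heights now [0 7 7 3], max=7
Drop 5: I rot1 at col 1 lands with bottom-row=7; cleared 0 line(s) (total 1); column heights now [0 11 7 3], max=11

Answer: 1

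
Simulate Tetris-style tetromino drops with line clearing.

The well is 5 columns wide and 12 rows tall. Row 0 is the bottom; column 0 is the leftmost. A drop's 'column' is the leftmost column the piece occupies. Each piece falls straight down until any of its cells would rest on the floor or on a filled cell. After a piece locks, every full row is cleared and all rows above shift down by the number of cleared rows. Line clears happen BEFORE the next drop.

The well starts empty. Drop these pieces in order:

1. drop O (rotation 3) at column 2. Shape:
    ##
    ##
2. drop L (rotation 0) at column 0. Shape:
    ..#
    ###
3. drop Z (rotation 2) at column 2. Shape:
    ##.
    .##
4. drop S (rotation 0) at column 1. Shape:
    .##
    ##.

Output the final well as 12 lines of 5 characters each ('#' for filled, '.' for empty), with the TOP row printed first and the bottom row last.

Answer: .....
.....
.....
.....
.....
..##.
.##..
..##.
..###
###..
..##.
..##.

Derivation:
Drop 1: O rot3 at col 2 lands with bottom-row=0; cleared 0 line(s) (total 0); column heights now [0 0 2 2 0], max=2
Drop 2: L rot0 at col 0 lands with bottom-row=2; cleared 0 line(s) (total 0); column heights now [3 3 4 2 0], max=4
Drop 3: Z rot2 at col 2 lands with bottom-row=3; cleared 0 line(s) (total 0); column heights now [3 3 5 5 4], max=5
Drop 4: S rot0 at col 1 lands with bottom-row=5; cleared 0 line(s) (total 0); column heights now [3 6 7 7 4], max=7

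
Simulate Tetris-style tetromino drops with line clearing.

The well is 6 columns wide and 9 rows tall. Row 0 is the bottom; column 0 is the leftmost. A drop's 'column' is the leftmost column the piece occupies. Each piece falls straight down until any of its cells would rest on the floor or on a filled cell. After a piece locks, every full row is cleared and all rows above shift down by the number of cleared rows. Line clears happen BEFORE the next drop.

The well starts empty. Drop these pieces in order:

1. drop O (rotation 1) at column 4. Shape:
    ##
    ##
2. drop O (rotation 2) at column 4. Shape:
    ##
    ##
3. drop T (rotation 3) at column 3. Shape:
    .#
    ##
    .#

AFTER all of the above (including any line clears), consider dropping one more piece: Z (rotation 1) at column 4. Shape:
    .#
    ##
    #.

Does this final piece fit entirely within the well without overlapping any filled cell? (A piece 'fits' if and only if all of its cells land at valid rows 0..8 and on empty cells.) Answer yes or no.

Answer: no

Derivation:
Drop 1: O rot1 at col 4 lands with bottom-row=0; cleared 0 line(s) (total 0); column heights now [0 0 0 0 2 2], max=2
Drop 2: O rot2 at col 4 lands with bottom-row=2; cleared 0 line(s) (total 0); column heights now [0 0 0 0 4 4], max=4
Drop 3: T rot3 at col 3 lands with bottom-row=4; cleared 0 line(s) (total 0); column heights now [0 0 0 6 7 4], max=7
Test piece Z rot1 at col 4 (width 2): heights before test = [0 0 0 6 7 4]; fits = False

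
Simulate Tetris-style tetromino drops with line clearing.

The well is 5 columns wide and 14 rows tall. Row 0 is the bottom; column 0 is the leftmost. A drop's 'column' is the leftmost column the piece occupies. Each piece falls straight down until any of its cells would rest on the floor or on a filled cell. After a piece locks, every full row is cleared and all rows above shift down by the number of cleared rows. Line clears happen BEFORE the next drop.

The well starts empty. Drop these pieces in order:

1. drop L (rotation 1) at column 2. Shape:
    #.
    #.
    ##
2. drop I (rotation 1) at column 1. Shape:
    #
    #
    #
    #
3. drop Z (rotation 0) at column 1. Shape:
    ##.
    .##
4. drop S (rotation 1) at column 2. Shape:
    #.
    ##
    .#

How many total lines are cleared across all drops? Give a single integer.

Drop 1: L rot1 at col 2 lands with bottom-row=0; cleared 0 line(s) (total 0); column heights now [0 0 3 1 0], max=3
Drop 2: I rot1 at col 1 lands with bottom-row=0; cleared 0 line(s) (total 0); column heights now [0 4 3 1 0], max=4
Drop 3: Z rot0 at col 1 lands with bottom-row=3; cleared 0 line(s) (total 0); column heights now [0 5 5 4 0], max=5
Drop 4: S rot1 at col 2 lands with bottom-row=4; cleared 0 line(s) (total 0); column heights now [0 5 7 6 0], max=7

Answer: 0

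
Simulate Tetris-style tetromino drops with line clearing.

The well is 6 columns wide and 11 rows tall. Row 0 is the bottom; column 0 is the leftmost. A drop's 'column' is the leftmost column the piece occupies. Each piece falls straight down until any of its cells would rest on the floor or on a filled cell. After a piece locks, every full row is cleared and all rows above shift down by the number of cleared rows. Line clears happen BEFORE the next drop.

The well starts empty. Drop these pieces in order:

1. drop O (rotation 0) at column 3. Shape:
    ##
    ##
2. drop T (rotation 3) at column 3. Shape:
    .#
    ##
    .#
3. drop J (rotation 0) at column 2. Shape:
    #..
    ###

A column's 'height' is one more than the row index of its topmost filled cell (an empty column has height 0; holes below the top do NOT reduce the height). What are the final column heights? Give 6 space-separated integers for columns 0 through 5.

Drop 1: O rot0 at col 3 lands with bottom-row=0; cleared 0 line(s) (total 0); column heights now [0 0 0 2 2 0], max=2
Drop 2: T rot3 at col 3 lands with bottom-row=2; cleared 0 line(s) (total 0); column heights now [0 0 0 4 5 0], max=5
Drop 3: J rot0 at col 2 lands with bottom-row=5; cleared 0 line(s) (total 0); column heights now [0 0 7 6 6 0], max=7

Answer: 0 0 7 6 6 0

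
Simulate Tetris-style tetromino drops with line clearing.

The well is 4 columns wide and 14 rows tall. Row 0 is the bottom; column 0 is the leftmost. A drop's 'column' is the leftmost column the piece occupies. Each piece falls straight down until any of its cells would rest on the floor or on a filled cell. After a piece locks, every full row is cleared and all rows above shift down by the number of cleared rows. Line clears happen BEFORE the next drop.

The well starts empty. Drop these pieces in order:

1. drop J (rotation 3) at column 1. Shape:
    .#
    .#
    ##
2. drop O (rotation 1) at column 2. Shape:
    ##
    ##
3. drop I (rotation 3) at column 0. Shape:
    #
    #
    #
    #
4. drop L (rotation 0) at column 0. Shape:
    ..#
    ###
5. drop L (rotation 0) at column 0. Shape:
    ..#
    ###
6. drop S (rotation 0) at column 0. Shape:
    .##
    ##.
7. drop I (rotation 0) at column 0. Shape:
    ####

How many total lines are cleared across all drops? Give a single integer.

Answer: 1

Derivation:
Drop 1: J rot3 at col 1 lands with bottom-row=0; cleared 0 line(s) (total 0); column heights now [0 1 3 0], max=3
Drop 2: O rot1 at col 2 lands with bottom-row=3; cleared 0 line(s) (total 0); column heights now [0 1 5 5], max=5
Drop 3: I rot3 at col 0 lands with bottom-row=0; cleared 0 line(s) (total 0); column heights now [4 1 5 5], max=5
Drop 4: L rot0 at col 0 lands with bottom-row=5; cleared 0 line(s) (total 0); column heights now [6 6 7 5], max=7
Drop 5: L rot0 at col 0 lands with bottom-row=7; cleared 0 line(s) (total 0); column heights now [8 8 9 5], max=9
Drop 6: S rot0 at col 0 lands with bottom-row=8; cleared 0 line(s) (total 0); column heights now [9 10 10 5], max=10
Drop 7: I rot0 at col 0 lands with bottom-row=10; cleared 1 line(s) (total 1); column heights now [9 10 10 5], max=10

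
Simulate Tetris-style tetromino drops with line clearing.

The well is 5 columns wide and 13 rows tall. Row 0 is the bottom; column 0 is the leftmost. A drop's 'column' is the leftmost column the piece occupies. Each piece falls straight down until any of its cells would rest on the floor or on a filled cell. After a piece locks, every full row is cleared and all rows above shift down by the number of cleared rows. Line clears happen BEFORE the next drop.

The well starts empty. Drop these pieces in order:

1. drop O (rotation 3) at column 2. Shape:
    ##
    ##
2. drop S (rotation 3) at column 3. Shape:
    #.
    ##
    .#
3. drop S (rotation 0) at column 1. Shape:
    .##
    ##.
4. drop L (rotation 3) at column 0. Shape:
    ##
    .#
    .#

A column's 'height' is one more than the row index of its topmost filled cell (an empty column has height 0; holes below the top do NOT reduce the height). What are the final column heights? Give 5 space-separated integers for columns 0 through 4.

Answer: 7 7 5 5 3

Derivation:
Drop 1: O rot3 at col 2 lands with bottom-row=0; cleared 0 line(s) (total 0); column heights now [0 0 2 2 0], max=2
Drop 2: S rot3 at col 3 lands with bottom-row=1; cleared 0 line(s) (total 0); column heights now [0 0 2 4 3], max=4
Drop 3: S rot0 at col 1 lands with bottom-row=3; cleared 0 line(s) (total 0); column heights now [0 4 5 5 3], max=5
Drop 4: L rot3 at col 0 lands with bottom-row=4; cleared 0 line(s) (total 0); column heights now [7 7 5 5 3], max=7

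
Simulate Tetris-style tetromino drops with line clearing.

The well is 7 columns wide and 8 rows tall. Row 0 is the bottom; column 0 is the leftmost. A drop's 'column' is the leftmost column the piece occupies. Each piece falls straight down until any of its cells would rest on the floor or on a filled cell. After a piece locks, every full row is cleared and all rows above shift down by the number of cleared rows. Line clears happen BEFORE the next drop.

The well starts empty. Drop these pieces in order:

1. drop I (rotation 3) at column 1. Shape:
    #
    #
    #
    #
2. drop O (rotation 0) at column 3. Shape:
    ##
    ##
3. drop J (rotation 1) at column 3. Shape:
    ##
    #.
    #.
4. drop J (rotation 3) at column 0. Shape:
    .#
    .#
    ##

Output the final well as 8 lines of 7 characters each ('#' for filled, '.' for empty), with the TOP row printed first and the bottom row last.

Answer: .......
.#.....
.#.....
##.##..
.#.#...
.#.#...
.#.##..
.#.##..

Derivation:
Drop 1: I rot3 at col 1 lands with bottom-row=0; cleared 0 line(s) (total 0); column heights now [0 4 0 0 0 0 0], max=4
Drop 2: O rot0 at col 3 lands with bottom-row=0; cleared 0 line(s) (total 0); column heights now [0 4 0 2 2 0 0], max=4
Drop 3: J rot1 at col 3 lands with bottom-row=2; cleared 0 line(s) (total 0); column heights now [0 4 0 5 5 0 0], max=5
Drop 4: J rot3 at col 0 lands with bottom-row=4; cleared 0 line(s) (total 0); column heights now [5 7 0 5 5 0 0], max=7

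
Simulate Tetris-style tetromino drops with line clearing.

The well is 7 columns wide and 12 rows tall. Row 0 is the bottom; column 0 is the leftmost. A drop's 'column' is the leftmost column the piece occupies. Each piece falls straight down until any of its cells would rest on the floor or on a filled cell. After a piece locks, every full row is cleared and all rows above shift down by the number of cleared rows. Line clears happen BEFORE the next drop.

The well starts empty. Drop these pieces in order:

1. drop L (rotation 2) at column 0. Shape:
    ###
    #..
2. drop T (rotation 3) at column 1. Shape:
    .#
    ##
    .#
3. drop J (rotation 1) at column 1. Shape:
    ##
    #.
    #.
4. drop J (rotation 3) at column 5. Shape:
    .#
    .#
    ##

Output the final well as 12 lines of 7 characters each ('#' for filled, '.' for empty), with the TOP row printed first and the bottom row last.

Answer: .......
.......
.......
.......
.......
.##....
.#.....
.##....
.##....
..#...#
###...#
#....##

Derivation:
Drop 1: L rot2 at col 0 lands with bottom-row=0; cleared 0 line(s) (total 0); column heights now [2 2 2 0 0 0 0], max=2
Drop 2: T rot3 at col 1 lands with bottom-row=2; cleared 0 line(s) (total 0); column heights now [2 4 5 0 0 0 0], max=5
Drop 3: J rot1 at col 1 lands with bottom-row=4; cleared 0 line(s) (total 0); column heights now [2 7 7 0 0 0 0], max=7
Drop 4: J rot3 at col 5 lands with bottom-row=0; cleared 0 line(s) (total 0); column heights now [2 7 7 0 0 1 3], max=7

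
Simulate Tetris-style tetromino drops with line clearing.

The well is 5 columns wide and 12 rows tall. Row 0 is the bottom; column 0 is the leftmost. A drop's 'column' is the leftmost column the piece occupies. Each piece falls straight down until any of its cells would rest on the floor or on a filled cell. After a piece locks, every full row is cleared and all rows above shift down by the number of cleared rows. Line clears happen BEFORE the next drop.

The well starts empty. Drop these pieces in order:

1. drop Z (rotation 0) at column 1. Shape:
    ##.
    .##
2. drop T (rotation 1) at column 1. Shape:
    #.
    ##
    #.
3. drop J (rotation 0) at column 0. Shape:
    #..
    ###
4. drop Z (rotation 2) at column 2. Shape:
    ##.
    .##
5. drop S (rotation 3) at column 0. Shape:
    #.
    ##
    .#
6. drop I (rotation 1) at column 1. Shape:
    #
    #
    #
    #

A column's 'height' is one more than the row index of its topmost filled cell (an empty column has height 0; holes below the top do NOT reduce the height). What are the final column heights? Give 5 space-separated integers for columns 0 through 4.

Drop 1: Z rot0 at col 1 lands with bottom-row=0; cleared 0 line(s) (total 0); column heights now [0 2 2 1 0], max=2
Drop 2: T rot1 at col 1 lands with bottom-row=2; cleared 0 line(s) (total 0); column heights now [0 5 4 1 0], max=5
Drop 3: J rot0 at col 0 lands with bottom-row=5; cleared 0 line(s) (total 0); column heights now [7 6 6 1 0], max=7
Drop 4: Z rot2 at col 2 lands with bottom-row=5; cleared 1 line(s) (total 1); column heights now [6 5 6 6 0], max=6
Drop 5: S rot3 at col 0 lands with bottom-row=5; cleared 0 line(s) (total 1); column heights now [8 7 6 6 0], max=8
Drop 6: I rot1 at col 1 lands with bottom-row=7; cleared 0 line(s) (total 1); column heights now [8 11 6 6 0], max=11

Answer: 8 11 6 6 0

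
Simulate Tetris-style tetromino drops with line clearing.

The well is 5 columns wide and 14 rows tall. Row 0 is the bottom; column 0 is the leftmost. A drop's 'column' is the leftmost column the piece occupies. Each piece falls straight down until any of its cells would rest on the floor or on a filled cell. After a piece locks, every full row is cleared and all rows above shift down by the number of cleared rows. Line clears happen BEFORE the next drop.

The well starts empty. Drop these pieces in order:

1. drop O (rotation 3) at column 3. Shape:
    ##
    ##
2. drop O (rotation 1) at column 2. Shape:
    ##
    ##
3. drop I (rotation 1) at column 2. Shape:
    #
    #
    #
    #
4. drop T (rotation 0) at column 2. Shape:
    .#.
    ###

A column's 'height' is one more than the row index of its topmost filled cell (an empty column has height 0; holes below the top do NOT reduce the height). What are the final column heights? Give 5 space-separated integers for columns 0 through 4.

Drop 1: O rot3 at col 3 lands with bottom-row=0; cleared 0 line(s) (total 0); column heights now [0 0 0 2 2], max=2
Drop 2: O rot1 at col 2 lands with bottom-row=2; cleared 0 line(s) (total 0); column heights now [0 0 4 4 2], max=4
Drop 3: I rot1 at col 2 lands with bottom-row=4; cleared 0 line(s) (total 0); column heights now [0 0 8 4 2], max=8
Drop 4: T rot0 at col 2 lands with bottom-row=8; cleared 0 line(s) (total 0); column heights now [0 0 9 10 9], max=10

Answer: 0 0 9 10 9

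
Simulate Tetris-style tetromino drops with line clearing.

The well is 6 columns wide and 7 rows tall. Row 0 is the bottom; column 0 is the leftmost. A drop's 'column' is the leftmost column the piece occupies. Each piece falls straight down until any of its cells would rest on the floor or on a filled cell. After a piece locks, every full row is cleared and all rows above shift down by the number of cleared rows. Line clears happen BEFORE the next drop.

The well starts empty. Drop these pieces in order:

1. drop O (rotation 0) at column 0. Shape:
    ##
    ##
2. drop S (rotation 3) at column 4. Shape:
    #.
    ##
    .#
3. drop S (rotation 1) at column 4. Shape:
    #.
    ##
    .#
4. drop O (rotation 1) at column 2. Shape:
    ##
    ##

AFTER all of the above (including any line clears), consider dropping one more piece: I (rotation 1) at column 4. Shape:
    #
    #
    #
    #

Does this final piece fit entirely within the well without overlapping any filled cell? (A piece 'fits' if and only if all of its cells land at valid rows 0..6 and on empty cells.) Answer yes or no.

Answer: no

Derivation:
Drop 1: O rot0 at col 0 lands with bottom-row=0; cleared 0 line(s) (total 0); column heights now [2 2 0 0 0 0], max=2
Drop 2: S rot3 at col 4 lands with bottom-row=0; cleared 0 line(s) (total 0); column heights now [2 2 0 0 3 2], max=3
Drop 3: S rot1 at col 4 lands with bottom-row=2; cleared 0 line(s) (total 0); column heights now [2 2 0 0 5 4], max=5
Drop 4: O rot1 at col 2 lands with bottom-row=0; cleared 1 line(s) (total 1); column heights now [1 1 1 1 4 3], max=4
Test piece I rot1 at col 4 (width 1): heights before test = [1 1 1 1 4 3]; fits = False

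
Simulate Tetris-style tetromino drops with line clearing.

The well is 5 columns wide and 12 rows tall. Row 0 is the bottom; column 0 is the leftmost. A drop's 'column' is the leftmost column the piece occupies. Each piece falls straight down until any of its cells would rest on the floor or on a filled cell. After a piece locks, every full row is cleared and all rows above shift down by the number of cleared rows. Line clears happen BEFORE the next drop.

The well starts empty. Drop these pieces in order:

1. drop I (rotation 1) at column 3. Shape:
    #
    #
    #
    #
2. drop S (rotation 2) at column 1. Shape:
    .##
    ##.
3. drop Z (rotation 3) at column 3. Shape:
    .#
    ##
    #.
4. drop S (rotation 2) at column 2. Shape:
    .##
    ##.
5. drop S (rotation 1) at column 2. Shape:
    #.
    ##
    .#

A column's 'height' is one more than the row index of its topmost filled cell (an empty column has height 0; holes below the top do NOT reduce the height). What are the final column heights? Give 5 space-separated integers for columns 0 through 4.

Drop 1: I rot1 at col 3 lands with bottom-row=0; cleared 0 line(s) (total 0); column heights now [0 0 0 4 0], max=4
Drop 2: S rot2 at col 1 lands with bottom-row=3; cleared 0 line(s) (total 0); column heights now [0 4 5 5 0], max=5
Drop 3: Z rot3 at col 3 lands with bottom-row=5; cleared 0 line(s) (total 0); column heights now [0 4 5 7 8], max=8
Drop 4: S rot2 at col 2 lands with bottom-row=7; cleared 0 line(s) (total 0); column heights now [0 4 8 9 9], max=9
Drop 5: S rot1 at col 2 lands with bottom-row=9; cleared 0 line(s) (total 0); column heights now [0 4 12 11 9], max=12

Answer: 0 4 12 11 9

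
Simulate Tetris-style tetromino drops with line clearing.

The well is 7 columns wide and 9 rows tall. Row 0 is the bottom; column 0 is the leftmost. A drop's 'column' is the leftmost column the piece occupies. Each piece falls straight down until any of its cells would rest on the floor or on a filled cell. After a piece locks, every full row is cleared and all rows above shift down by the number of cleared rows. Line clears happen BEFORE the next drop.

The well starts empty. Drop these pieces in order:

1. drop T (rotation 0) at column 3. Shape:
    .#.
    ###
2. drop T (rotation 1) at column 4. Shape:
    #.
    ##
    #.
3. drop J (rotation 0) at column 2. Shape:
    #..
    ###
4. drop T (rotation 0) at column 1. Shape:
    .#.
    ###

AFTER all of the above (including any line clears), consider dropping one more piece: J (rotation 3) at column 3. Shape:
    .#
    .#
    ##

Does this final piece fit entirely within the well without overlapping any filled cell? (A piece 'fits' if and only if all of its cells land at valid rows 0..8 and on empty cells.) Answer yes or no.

Drop 1: T rot0 at col 3 lands with bottom-row=0; cleared 0 line(s) (total 0); column heights now [0 0 0 1 2 1 0], max=2
Drop 2: T rot1 at col 4 lands with bottom-row=2; cleared 0 line(s) (total 0); column heights now [0 0 0 1 5 4 0], max=5
Drop 3: J rot0 at col 2 lands with bottom-row=5; cleared 0 line(s) (total 0); column heights now [0 0 7 6 6 4 0], max=7
Drop 4: T rot0 at col 1 lands with bottom-row=7; cleared 0 line(s) (total 0); column heights now [0 8 9 8 6 4 0], max=9
Test piece J rot3 at col 3 (width 2): heights before test = [0 8 9 8 6 4 0]; fits = False

Answer: no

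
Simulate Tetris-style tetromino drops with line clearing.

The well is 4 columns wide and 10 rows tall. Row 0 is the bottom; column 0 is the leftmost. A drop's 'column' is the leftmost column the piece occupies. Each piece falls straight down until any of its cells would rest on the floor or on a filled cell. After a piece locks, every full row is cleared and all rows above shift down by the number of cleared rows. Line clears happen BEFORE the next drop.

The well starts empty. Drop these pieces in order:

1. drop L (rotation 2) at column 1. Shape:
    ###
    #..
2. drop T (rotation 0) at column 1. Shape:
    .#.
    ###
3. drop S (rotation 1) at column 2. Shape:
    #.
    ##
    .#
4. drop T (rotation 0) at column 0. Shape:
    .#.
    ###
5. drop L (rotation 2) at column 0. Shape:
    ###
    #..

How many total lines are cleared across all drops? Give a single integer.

Drop 1: L rot2 at col 1 lands with bottom-row=0; cleared 0 line(s) (total 0); column heights now [0 2 2 2], max=2
Drop 2: T rot0 at col 1 lands with bottom-row=2; cleared 0 line(s) (total 0); column heights now [0 3 4 3], max=4
Drop 3: S rot1 at col 2 lands with bottom-row=3; cleared 0 line(s) (total 0); column heights now [0 3 6 5], max=6
Drop 4: T rot0 at col 0 lands with bottom-row=6; cleared 0 line(s) (total 0); column heights now [7 8 7 5], max=8
Drop 5: L rot2 at col 0 lands with bottom-row=7; cleared 0 line(s) (total 0); column heights now [9 9 9 5], max=9

Answer: 0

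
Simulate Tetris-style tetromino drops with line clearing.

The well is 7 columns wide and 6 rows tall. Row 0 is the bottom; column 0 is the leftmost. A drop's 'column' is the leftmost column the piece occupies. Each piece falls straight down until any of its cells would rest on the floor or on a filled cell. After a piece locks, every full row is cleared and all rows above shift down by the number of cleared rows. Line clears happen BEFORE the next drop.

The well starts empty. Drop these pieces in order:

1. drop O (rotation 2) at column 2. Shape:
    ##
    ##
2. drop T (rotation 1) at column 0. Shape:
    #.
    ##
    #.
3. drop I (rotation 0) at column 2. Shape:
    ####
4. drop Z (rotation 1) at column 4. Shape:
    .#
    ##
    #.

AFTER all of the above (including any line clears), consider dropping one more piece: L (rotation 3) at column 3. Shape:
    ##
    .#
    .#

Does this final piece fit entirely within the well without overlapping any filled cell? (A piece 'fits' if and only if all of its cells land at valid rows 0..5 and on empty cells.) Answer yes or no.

Answer: no

Derivation:
Drop 1: O rot2 at col 2 lands with bottom-row=0; cleared 0 line(s) (total 0); column heights now [0 0 2 2 0 0 0], max=2
Drop 2: T rot1 at col 0 lands with bottom-row=0; cleared 0 line(s) (total 0); column heights now [3 2 2 2 0 0 0], max=3
Drop 3: I rot0 at col 2 lands with bottom-row=2; cleared 0 line(s) (total 0); column heights now [3 2 3 3 3 3 0], max=3
Drop 4: Z rot1 at col 4 lands with bottom-row=3; cleared 0 line(s) (total 0); column heights now [3 2 3 3 5 6 0], max=6
Test piece L rot3 at col 3 (width 2): heights before test = [3 2 3 3 5 6 0]; fits = False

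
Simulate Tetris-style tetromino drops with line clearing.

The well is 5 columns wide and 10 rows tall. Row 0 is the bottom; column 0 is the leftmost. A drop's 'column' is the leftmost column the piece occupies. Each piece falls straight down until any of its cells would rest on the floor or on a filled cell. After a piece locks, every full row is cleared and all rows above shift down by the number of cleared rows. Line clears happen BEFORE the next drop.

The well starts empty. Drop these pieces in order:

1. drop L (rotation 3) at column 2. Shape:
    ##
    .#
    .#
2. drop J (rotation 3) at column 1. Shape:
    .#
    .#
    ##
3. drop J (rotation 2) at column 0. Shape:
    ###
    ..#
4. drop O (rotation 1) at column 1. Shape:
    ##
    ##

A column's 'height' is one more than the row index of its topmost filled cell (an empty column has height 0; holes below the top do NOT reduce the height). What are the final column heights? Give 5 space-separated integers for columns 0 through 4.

Answer: 8 10 10 3 0

Derivation:
Drop 1: L rot3 at col 2 lands with bottom-row=0; cleared 0 line(s) (total 0); column heights now [0 0 3 3 0], max=3
Drop 2: J rot3 at col 1 lands with bottom-row=3; cleared 0 line(s) (total 0); column heights now [0 4 6 3 0], max=6
Drop 3: J rot2 at col 0 lands with bottom-row=6; cleared 0 line(s) (total 0); column heights now [8 8 8 3 0], max=8
Drop 4: O rot1 at col 1 lands with bottom-row=8; cleared 0 line(s) (total 0); column heights now [8 10 10 3 0], max=10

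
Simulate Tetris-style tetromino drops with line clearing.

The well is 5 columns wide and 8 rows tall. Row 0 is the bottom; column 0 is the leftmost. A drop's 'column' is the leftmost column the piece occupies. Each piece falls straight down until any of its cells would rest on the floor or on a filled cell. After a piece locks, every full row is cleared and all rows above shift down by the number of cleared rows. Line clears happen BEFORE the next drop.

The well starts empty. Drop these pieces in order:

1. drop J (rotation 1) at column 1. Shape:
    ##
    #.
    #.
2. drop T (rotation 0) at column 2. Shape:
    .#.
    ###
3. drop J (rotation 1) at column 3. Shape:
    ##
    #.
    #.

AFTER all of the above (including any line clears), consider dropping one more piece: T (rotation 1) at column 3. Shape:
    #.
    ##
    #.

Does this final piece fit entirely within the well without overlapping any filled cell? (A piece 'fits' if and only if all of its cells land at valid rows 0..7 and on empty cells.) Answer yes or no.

Drop 1: J rot1 at col 1 lands with bottom-row=0; cleared 0 line(s) (total 0); column heights now [0 3 3 0 0], max=3
Drop 2: T rot0 at col 2 lands with bottom-row=3; cleared 0 line(s) (total 0); column heights now [0 3 4 5 4], max=5
Drop 3: J rot1 at col 3 lands with bottom-row=5; cleared 0 line(s) (total 0); column heights now [0 3 4 8 8], max=8
Test piece T rot1 at col 3 (width 2): heights before test = [0 3 4 8 8]; fits = False

Answer: no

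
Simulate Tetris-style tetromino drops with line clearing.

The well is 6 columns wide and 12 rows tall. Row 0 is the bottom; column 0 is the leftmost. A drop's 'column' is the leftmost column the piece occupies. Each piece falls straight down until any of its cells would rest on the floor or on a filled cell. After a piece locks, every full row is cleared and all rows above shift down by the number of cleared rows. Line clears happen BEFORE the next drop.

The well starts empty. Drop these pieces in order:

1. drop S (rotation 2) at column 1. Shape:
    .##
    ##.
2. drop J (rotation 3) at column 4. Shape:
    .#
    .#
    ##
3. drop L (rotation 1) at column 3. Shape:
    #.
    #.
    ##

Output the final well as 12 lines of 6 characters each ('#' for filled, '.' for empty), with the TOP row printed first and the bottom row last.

Drop 1: S rot2 at col 1 lands with bottom-row=0; cleared 0 line(s) (total 0); column heights now [0 1 2 2 0 0], max=2
Drop 2: J rot3 at col 4 lands with bottom-row=0; cleared 0 line(s) (total 0); column heights now [0 1 2 2 1 3], max=3
Drop 3: L rot1 at col 3 lands with bottom-row=2; cleared 0 line(s) (total 0); column heights now [0 1 2 5 3 3], max=5

Answer: ......
......
......
......
......
......
......
...#..
...#..
...###
..##.#
.##.##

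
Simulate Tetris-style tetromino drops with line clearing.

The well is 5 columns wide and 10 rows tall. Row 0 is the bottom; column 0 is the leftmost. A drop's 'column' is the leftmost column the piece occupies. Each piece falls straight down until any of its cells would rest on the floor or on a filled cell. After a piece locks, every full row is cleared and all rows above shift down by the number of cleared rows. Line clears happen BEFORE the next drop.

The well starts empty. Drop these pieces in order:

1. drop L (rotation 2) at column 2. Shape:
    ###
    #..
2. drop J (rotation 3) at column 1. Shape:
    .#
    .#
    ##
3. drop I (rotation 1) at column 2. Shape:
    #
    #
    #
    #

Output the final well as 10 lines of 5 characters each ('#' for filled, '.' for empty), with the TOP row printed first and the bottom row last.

Answer: .....
..#..
..#..
..#..
..#..
..#..
..#..
.##..
..###
..#..

Derivation:
Drop 1: L rot2 at col 2 lands with bottom-row=0; cleared 0 line(s) (total 0); column heights now [0 0 2 2 2], max=2
Drop 2: J rot3 at col 1 lands with bottom-row=2; cleared 0 line(s) (total 0); column heights now [0 3 5 2 2], max=5
Drop 3: I rot1 at col 2 lands with bottom-row=5; cleared 0 line(s) (total 0); column heights now [0 3 9 2 2], max=9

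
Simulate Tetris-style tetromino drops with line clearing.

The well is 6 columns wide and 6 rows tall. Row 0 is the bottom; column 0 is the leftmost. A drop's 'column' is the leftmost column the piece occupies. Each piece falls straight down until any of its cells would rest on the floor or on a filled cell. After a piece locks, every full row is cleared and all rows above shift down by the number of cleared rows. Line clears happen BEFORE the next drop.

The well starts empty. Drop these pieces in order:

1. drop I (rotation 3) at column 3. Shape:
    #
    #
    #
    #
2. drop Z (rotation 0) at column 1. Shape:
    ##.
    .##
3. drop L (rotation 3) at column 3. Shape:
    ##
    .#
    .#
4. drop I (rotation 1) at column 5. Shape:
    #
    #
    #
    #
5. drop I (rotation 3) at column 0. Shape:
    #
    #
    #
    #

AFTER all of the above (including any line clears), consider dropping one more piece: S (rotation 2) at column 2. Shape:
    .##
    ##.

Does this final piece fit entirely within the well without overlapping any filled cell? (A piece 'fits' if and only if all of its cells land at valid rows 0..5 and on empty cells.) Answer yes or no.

Answer: no

Derivation:
Drop 1: I rot3 at col 3 lands with bottom-row=0; cleared 0 line(s) (total 0); column heights now [0 0 0 4 0 0], max=4
Drop 2: Z rot0 at col 1 lands with bottom-row=4; cleared 0 line(s) (total 0); column heights now [0 6 6 5 0 0], max=6
Drop 3: L rot3 at col 3 lands with bottom-row=3; cleared 0 line(s) (total 0); column heights now [0 6 6 6 6 0], max=6
Drop 4: I rot1 at col 5 lands with bottom-row=0; cleared 0 line(s) (total 0); column heights now [0 6 6 6 6 4], max=6
Drop 5: I rot3 at col 0 lands with bottom-row=0; cleared 0 line(s) (total 0); column heights now [4 6 6 6 6 4], max=6
Test piece S rot2 at col 2 (width 3): heights before test = [4 6 6 6 6 4]; fits = False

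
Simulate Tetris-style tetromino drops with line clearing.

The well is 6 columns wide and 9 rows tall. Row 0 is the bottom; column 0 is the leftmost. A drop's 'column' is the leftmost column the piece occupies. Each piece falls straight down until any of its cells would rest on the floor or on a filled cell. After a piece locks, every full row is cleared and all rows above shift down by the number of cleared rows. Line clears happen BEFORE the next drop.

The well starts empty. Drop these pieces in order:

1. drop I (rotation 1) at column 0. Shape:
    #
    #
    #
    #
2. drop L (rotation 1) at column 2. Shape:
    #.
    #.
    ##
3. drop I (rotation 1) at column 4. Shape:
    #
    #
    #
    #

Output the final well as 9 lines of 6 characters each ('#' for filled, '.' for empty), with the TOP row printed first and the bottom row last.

Answer: ......
......
......
......
......
#...#.
#.#.#.
#.#.#.
#.###.

Derivation:
Drop 1: I rot1 at col 0 lands with bottom-row=0; cleared 0 line(s) (total 0); column heights now [4 0 0 0 0 0], max=4
Drop 2: L rot1 at col 2 lands with bottom-row=0; cleared 0 line(s) (total 0); column heights now [4 0 3 1 0 0], max=4
Drop 3: I rot1 at col 4 lands with bottom-row=0; cleared 0 line(s) (total 0); column heights now [4 0 3 1 4 0], max=4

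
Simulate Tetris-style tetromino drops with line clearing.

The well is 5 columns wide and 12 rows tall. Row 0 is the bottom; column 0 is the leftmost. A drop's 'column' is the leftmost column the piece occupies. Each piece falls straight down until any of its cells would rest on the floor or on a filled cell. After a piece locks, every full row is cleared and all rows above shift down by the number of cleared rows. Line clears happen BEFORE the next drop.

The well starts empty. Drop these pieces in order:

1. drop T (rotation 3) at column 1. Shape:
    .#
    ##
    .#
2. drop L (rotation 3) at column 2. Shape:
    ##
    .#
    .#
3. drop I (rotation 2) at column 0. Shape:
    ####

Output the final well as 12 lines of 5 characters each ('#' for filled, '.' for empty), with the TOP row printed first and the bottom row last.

Answer: .....
.....
.....
.....
.....
.....
.....
####.
..##.
..##.
.###.
..#..

Derivation:
Drop 1: T rot3 at col 1 lands with bottom-row=0; cleared 0 line(s) (total 0); column heights now [0 2 3 0 0], max=3
Drop 2: L rot3 at col 2 lands with bottom-row=1; cleared 0 line(s) (total 0); column heights now [0 2 4 4 0], max=4
Drop 3: I rot2 at col 0 lands with bottom-row=4; cleared 0 line(s) (total 0); column heights now [5 5 5 5 0], max=5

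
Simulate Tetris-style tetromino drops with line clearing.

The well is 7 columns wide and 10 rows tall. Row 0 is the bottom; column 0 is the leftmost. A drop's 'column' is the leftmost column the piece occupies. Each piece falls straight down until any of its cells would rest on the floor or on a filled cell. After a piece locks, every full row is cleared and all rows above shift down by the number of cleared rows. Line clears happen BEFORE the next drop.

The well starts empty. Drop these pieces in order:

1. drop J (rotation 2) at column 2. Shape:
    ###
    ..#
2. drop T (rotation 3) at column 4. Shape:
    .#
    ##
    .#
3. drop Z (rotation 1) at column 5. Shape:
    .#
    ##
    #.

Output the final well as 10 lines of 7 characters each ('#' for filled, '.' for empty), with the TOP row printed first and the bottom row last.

Drop 1: J rot2 at col 2 lands with bottom-row=0; cleared 0 line(s) (total 0); column heights now [0 0 2 2 2 0 0], max=2
Drop 2: T rot3 at col 4 lands with bottom-row=1; cleared 0 line(s) (total 0); column heights now [0 0 2 2 3 4 0], max=4
Drop 3: Z rot1 at col 5 lands with bottom-row=4; cleared 0 line(s) (total 0); column heights now [0 0 2 2 3 6 7], max=7

Answer: .......
.......
.......
......#
.....##
.....#.
.....#.
....##.
..####.
....#..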